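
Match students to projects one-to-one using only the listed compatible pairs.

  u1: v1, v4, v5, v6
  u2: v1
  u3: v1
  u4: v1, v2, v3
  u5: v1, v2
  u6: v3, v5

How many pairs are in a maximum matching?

Unit-capacity flow: source→left, listed edges, right→sink; max matching = max flow.
Augmenting path u1→v1 (+1); matched 1.
Augmenting path u4→v2 (+1); matched 2.
Augmenting path u6→v3 (+1); matched 3.
Augmenting path u2→v1→u1→v4 (+1); matched 4.
Augmenting path u5→v2→u4→v3→u6→v5 (+1); matched 5.
No augmenting path remains; maximum matching = 5.
König certificate: {u1, u4, u5, u6, v1} is a vertex cover of size 5 (every listed pair touches it), so no matching can be larger.

5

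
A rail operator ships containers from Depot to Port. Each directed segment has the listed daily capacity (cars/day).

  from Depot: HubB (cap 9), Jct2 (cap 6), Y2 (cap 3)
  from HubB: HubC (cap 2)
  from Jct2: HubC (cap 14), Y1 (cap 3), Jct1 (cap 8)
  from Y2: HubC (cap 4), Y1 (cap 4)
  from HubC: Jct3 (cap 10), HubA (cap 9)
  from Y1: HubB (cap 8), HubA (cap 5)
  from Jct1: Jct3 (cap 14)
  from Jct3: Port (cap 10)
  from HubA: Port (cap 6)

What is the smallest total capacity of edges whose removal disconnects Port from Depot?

Augment Depot→HubB→HubC→Jct3→Port: bottleneck 2, flow now 2.
Augment Depot→Jct2→HubC→Jct3→Port: bottleneck 6, flow now 8.
Augment Depot→Y2→HubC→Jct3→Port: bottleneck 2, flow now 10.
Augment Depot→Y2→HubC→HubA→Port: bottleneck 1, flow now 11.
No augmenting path remains; maximum flow = 11.
By max-flow min-cut, the minimum cut capacity equals the max flow.
In the residual graph, reachable from Depot: {Depot, HubB}.
Min-cut edges: Depot→Jct2 (6), Depot→Y2 (3), HubB→HubC (2); capacity 6 + 3 + 2 = 11.

11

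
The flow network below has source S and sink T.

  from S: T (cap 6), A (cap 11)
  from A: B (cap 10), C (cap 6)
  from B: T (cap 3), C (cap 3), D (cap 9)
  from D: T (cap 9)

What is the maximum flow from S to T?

16

Augment S→T: bottleneck 6, flow now 6.
Augment S→A→B→T: bottleneck 3, flow now 9.
Augment S→A→B→D→T: bottleneck 7, flow now 16.
No augmenting path remains; maximum flow = 16.
In the residual graph, reachable from S: {S, A, C}.
Min-cut edges: S→T (6), A→B (10); capacity 6 + 10 = 16.
This cut is saturated, so no flow can exceed 16.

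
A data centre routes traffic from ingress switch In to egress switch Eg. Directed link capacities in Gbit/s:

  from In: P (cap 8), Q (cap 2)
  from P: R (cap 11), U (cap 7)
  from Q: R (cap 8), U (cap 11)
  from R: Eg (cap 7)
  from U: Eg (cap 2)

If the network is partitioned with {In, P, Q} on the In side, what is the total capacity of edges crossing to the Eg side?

37

Edges leaving {In, P, Q}: P→R (11), P→U (7), Q→R (8), Q→U (11).
Cut capacity = 11 + 7 + 8 + 11 = 37.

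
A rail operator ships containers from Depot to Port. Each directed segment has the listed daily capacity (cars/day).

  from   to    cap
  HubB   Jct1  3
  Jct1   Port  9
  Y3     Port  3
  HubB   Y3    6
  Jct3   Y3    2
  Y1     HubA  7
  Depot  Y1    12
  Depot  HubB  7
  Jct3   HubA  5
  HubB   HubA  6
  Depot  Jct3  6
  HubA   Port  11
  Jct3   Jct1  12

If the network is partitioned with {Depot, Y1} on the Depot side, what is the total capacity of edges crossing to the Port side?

20

Edges leaving {Depot, Y1}: Depot→HubB (7), Depot→Jct3 (6), Y1→HubA (7).
Cut capacity = 7 + 6 + 7 = 20.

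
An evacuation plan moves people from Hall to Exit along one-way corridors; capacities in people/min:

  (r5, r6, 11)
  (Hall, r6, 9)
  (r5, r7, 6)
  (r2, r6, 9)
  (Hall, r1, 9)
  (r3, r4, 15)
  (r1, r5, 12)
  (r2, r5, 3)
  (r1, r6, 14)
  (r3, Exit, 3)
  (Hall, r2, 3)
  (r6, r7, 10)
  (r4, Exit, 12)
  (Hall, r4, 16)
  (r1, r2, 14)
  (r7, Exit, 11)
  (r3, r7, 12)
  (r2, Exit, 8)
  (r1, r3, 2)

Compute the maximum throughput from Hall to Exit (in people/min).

Augment Hall→r2→Exit: bottleneck 3, flow now 3.
Augment Hall→r4→Exit: bottleneck 12, flow now 15.
Augment Hall→r1→r2→Exit: bottleneck 5, flow now 20.
Augment Hall→r1→r3→Exit: bottleneck 2, flow now 22.
Augment Hall→r6→r7→Exit: bottleneck 9, flow now 31.
Augment Hall→r1→r5→r7→Exit: bottleneck 2, flow now 33.
No augmenting path remains; maximum flow = 33.
In the residual graph, reachable from Hall: {Hall, r4}.
Min-cut edges: Hall→r1 (9), Hall→r2 (3), Hall→r6 (9), r4→Exit (12); capacity 9 + 3 + 9 + 12 = 33.
This cut is saturated, so no flow can exceed 33.

33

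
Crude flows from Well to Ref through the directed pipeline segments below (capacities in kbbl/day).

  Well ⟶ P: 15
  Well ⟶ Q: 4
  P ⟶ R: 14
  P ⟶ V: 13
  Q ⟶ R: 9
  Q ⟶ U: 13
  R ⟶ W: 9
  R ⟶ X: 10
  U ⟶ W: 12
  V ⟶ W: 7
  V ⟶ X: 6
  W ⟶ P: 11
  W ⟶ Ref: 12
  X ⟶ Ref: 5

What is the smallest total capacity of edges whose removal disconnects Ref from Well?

Augment Well→P→R→W→Ref: bottleneck 9, flow now 9.
Augment Well→P→R→X→Ref: bottleneck 5, flow now 14.
Augment Well→P→V→W→Ref: bottleneck 1, flow now 15.
Augment Well→Q→U→W→Ref: bottleneck 2, flow now 17.
No augmenting path remains; maximum flow = 17.
By max-flow min-cut, the minimum cut capacity equals the max flow.
In the residual graph, reachable from Well: {Well, P, Q, R, U, V, W, X}.
Min-cut edges: W→Ref (12), X→Ref (5); capacity 12 + 5 = 17.

17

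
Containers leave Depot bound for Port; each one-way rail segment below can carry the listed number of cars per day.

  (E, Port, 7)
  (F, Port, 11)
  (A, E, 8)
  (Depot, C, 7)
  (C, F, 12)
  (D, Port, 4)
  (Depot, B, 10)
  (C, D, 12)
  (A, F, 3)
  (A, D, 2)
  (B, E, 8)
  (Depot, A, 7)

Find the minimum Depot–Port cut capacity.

Augment Depot→A→D→Port: bottleneck 2, flow now 2.
Augment Depot→A→E→Port: bottleneck 5, flow now 7.
Augment Depot→B→E→Port: bottleneck 2, flow now 9.
Augment Depot→C→D→Port: bottleneck 2, flow now 11.
Augment Depot→C→F→Port: bottleneck 5, flow now 16.
Augment Depot→B→E→A→F→Port: bottleneck 3, flow now 19. (uses reverse residual edge)
No augmenting path remains; maximum flow = 19.
By max-flow min-cut, the minimum cut capacity equals the max flow.
In the residual graph, reachable from Depot: {Depot, A, B, E}.
Min-cut edges: Depot→C (7), A→D (2), A→F (3), E→Port (7); capacity 7 + 2 + 3 + 7 = 19.

19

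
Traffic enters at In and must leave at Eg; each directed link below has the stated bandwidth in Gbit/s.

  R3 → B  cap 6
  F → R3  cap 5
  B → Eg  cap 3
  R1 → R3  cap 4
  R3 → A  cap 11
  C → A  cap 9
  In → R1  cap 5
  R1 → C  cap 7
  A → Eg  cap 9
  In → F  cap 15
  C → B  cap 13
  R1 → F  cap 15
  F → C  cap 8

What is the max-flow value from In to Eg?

12

Augment In→R1→R3→A→Eg: bottleneck 4, flow now 4.
Augment In→R1→C→A→Eg: bottleneck 1, flow now 5.
Augment In→F→R3→A→Eg: bottleneck 4, flow now 9.
Augment In→F→R3→B→Eg: bottleneck 1, flow now 10.
Augment In→F→C→B→Eg: bottleneck 2, flow now 12.
No augmenting path remains; maximum flow = 12.
In the residual graph, reachable from In: {In, R1, F, R3, C, A, B}.
Min-cut edges: A→Eg (9), B→Eg (3); capacity 9 + 3 = 12.
This cut is saturated, so no flow can exceed 12.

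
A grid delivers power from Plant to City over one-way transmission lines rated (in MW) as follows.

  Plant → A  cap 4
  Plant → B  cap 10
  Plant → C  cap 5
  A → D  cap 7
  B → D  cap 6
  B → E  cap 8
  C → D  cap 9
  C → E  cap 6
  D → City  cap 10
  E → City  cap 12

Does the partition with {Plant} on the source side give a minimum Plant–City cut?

Given cut capacity: 4 + 10 + 5 = 19.
Augment Plant→A→D→City: bottleneck 4, flow now 4.
Augment Plant→B→D→City: bottleneck 6, flow now 10.
Augment Plant→B→E→City: bottleneck 4, flow now 14.
Augment Plant→C→E→City: bottleneck 5, flow now 19.
No augmenting path remains; maximum flow = 19.
Cut capacity 19 equals the max flow, so it is a minimum cut.

Yes — it is a minimum cut (capacity 19).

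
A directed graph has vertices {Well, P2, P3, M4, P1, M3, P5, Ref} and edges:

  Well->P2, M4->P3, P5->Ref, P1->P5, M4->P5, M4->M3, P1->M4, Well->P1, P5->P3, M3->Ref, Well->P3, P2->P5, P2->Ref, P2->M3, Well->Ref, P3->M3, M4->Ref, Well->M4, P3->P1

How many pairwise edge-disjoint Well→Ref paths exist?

Assign every edge capacity 1; by Menger, the answer equals the max flow.
Path Well→Ref (+1); total 1.
Path Well→P2→Ref (+1); total 2.
Path Well→M4→Ref (+1); total 3.
Path Well→P3→M3→Ref (+1); total 4.
Path Well→P1→P5→Ref (+1); total 5.
No residual Well→Ref path; max flow = 5.
Certifying cut of size 5: {Well→M4, Well→P1, Well→P2, Well→P3, Well→Ref}.

5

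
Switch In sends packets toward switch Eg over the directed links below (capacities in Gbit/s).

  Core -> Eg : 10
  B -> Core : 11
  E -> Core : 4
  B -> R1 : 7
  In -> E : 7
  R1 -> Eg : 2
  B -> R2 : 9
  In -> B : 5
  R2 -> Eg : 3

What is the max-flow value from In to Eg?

9

Augment In→B→R2→Eg: bottleneck 3, flow now 3.
Augment In→B→Core→Eg: bottleneck 2, flow now 5.
Augment In→E→Core→Eg: bottleneck 4, flow now 9.
No augmenting path remains; maximum flow = 9.
In the residual graph, reachable from In: {In, E}.
Min-cut edges: In→B (5), E→Core (4); capacity 5 + 4 = 9.
This cut is saturated, so no flow can exceed 9.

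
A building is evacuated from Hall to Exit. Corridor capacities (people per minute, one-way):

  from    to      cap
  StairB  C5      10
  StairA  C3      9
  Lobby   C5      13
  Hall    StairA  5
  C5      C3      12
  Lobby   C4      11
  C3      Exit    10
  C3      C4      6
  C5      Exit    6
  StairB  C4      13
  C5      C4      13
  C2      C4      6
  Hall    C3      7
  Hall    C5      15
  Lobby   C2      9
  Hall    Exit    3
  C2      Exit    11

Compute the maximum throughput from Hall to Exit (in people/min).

19

Augment Hall→Exit: bottleneck 3, flow now 3.
Augment Hall→C5→Exit: bottleneck 6, flow now 9.
Augment Hall→C3→Exit: bottleneck 7, flow now 16.
Augment Hall→C5→C3→Exit: bottleneck 3, flow now 19.
No augmenting path remains; maximum flow = 19.
In the residual graph, reachable from Hall: {Hall, C5, StairA, C3, C4}.
Min-cut edges: Hall→Exit (3), C5→Exit (6), C3→Exit (10); capacity 3 + 6 + 10 = 19.
This cut is saturated, so no flow can exceed 19.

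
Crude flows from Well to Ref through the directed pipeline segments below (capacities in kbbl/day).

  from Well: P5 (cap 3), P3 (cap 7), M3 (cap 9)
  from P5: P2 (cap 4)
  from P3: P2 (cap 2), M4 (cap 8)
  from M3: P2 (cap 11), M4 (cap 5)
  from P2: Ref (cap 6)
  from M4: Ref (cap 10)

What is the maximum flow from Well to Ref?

Augment Well→P5→P2→Ref: bottleneck 3, flow now 3.
Augment Well→P3→P2→Ref: bottleneck 2, flow now 5.
Augment Well→P3→M4→Ref: bottleneck 5, flow now 10.
Augment Well→M3→P2→Ref: bottleneck 1, flow now 11.
Augment Well→M3→M4→Ref: bottleneck 5, flow now 16.
No augmenting path remains; maximum flow = 16.
In the residual graph, reachable from Well: {Well, P5, P3, M3, P2, M4}.
Min-cut edges: P2→Ref (6), M4→Ref (10); capacity 6 + 10 = 16.
This cut is saturated, so no flow can exceed 16.

16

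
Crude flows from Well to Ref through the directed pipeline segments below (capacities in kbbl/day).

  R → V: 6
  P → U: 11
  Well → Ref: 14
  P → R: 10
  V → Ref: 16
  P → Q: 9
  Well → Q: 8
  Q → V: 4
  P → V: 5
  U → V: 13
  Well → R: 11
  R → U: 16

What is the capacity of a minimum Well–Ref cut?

29

Augment Well→Ref: bottleneck 14, flow now 14.
Augment Well→Q→V→Ref: bottleneck 4, flow now 18.
Augment Well→R→V→Ref: bottleneck 6, flow now 24.
Augment Well→R→U→V→Ref: bottleneck 5, flow now 29.
No augmenting path remains; maximum flow = 29.
By max-flow min-cut, the minimum cut capacity equals the max flow.
In the residual graph, reachable from Well: {Well, Q}.
Min-cut edges: Well→R (11), Well→Ref (14), Q→V (4); capacity 11 + 14 + 4 = 29.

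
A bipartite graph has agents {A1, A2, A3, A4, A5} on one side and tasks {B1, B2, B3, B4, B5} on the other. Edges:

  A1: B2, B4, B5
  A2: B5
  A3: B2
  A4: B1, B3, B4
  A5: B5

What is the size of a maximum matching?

Unit-capacity flow: source→left, listed edges, right→sink; max matching = max flow.
Augmenting path A1→B2 (+1); matched 1.
Augmenting path A2→B5 (+1); matched 2.
Augmenting path A4→B1 (+1); matched 3.
Augmenting path A3→B2→A1→B4 (+1); matched 4.
No augmenting path remains; maximum matching = 4.
König certificate: {A1, A3, A4, B5} is a vertex cover of size 4 (every listed pair touches it), so no matching can be larger.

4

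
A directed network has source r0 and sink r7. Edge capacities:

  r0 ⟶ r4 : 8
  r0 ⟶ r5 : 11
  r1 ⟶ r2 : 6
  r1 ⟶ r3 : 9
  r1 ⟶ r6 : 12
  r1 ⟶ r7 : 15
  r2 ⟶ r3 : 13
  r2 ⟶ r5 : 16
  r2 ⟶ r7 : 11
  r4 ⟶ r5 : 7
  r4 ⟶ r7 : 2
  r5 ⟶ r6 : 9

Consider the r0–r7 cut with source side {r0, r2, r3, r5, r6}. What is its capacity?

Edges leaving {r0, r2, r3, r5, r6}: r0→r4 (8), r2→r7 (11).
Cut capacity = 8 + 11 = 19.

19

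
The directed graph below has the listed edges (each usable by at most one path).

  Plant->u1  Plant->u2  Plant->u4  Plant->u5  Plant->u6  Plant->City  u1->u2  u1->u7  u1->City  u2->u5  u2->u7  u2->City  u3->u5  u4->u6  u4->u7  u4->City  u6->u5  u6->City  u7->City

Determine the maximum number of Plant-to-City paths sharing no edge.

Assign every edge capacity 1; by Menger, the answer equals the max flow.
Path Plant→City (+1); total 1.
Path Plant→u1→City (+1); total 2.
Path Plant→u2→City (+1); total 3.
Path Plant→u4→City (+1); total 4.
Path Plant→u6→City (+1); total 5.
No residual Plant→City path; max flow = 5.
Certifying cut of size 5: {Plant→City, Plant→u1, Plant→u2, Plant→u4, Plant→u6}.

5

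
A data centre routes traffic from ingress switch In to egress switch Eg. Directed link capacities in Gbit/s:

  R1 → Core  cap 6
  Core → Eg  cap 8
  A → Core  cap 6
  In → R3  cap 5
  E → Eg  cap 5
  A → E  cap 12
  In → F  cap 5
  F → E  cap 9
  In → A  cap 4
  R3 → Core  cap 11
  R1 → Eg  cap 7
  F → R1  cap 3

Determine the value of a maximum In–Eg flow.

Augment In→R3→Core→Eg: bottleneck 5, flow now 5.
Augment In→A→Core→Eg: bottleneck 3, flow now 8.
Augment In→A→E→Eg: bottleneck 1, flow now 9.
Augment In→F→R1→Eg: bottleneck 3, flow now 12.
Augment In→F→E→Eg: bottleneck 2, flow now 14.
No augmenting path remains; maximum flow = 14.
In the residual graph, reachable from In: {In}.
Min-cut edges: In→R3 (5), In→A (4), In→F (5); capacity 5 + 4 + 5 = 14.
This cut is saturated, so no flow can exceed 14.

14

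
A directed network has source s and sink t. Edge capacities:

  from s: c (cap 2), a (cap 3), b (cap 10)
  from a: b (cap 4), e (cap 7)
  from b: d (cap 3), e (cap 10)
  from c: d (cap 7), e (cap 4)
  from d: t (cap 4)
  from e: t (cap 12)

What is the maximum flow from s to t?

15

Augment s→a→e→t: bottleneck 3, flow now 3.
Augment s→b→d→t: bottleneck 3, flow now 6.
Augment s→b→e→t: bottleneck 7, flow now 13.
Augment s→c→d→t: bottleneck 1, flow now 14.
Augment s→c→e→t: bottleneck 1, flow now 15.
No augmenting path remains; maximum flow = 15.
In the residual graph, reachable from s: {s}.
Min-cut edges: s→a (3), s→b (10), s→c (2); capacity 3 + 10 + 2 = 15.
This cut is saturated, so no flow can exceed 15.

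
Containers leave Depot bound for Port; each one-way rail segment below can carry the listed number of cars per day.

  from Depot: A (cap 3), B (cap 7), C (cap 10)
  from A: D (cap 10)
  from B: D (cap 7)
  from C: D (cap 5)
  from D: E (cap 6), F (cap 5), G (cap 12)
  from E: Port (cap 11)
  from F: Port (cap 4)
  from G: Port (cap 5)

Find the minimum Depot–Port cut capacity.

15

Augment Depot→A→D→E→Port: bottleneck 3, flow now 3.
Augment Depot→B→D→E→Port: bottleneck 3, flow now 6.
Augment Depot→B→D→F→Port: bottleneck 4, flow now 10.
Augment Depot→C→D→G→Port: bottleneck 5, flow now 15.
No augmenting path remains; maximum flow = 15.
By max-flow min-cut, the minimum cut capacity equals the max flow.
In the residual graph, reachable from Depot: {Depot, C}.
Min-cut edges: Depot→A (3), Depot→B (7), C→D (5); capacity 3 + 7 + 5 = 15.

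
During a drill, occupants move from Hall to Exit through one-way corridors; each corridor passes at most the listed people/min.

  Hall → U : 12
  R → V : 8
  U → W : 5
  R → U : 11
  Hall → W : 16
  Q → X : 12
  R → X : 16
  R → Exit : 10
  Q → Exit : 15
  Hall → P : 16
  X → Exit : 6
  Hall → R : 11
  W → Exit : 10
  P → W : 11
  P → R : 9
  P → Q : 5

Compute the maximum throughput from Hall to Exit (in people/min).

31

Augment Hall→R→Exit: bottleneck 10, flow now 10.
Augment Hall→W→Exit: bottleneck 10, flow now 20.
Augment Hall→P→Q→Exit: bottleneck 5, flow now 25.
Augment Hall→R→X→Exit: bottleneck 1, flow now 26.
Augment Hall→P→R→X→Exit: bottleneck 5, flow now 31.
No augmenting path remains; maximum flow = 31.
In the residual graph, reachable from Hall: {Hall, P, R, U, V, W, X}.
Min-cut edges: P→Q (5), R→Exit (10), W→Exit (10), X→Exit (6); capacity 5 + 10 + 10 + 6 = 31.
This cut is saturated, so no flow can exceed 31.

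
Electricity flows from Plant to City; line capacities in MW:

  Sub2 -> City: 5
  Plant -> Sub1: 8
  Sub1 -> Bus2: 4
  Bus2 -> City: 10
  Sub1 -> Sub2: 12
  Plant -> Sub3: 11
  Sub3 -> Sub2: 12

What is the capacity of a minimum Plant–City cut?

Augment Plant→Sub1→Sub2→City: bottleneck 5, flow now 5.
Augment Plant→Sub1→Bus2→City: bottleneck 3, flow now 8.
Augment Plant→Sub3→Sub2→Sub1→Bus2→City: bottleneck 1, flow now 9. (uses reverse residual edge)
No augmenting path remains; maximum flow = 9.
By max-flow min-cut, the minimum cut capacity equals the max flow.
In the residual graph, reachable from Plant: {Plant, Sub1, Sub3, Sub2}.
Min-cut edges: Sub1→Bus2 (4), Sub2→City (5); capacity 4 + 5 = 9.

9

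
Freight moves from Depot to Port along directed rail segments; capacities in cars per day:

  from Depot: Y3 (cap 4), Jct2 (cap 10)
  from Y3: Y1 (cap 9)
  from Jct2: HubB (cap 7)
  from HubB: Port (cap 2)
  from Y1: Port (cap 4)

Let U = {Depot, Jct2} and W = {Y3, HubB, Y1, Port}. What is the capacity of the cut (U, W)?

11

Edges leaving {Depot, Jct2}: Depot→Y3 (4), Jct2→HubB (7).
Cut capacity = 4 + 7 = 11.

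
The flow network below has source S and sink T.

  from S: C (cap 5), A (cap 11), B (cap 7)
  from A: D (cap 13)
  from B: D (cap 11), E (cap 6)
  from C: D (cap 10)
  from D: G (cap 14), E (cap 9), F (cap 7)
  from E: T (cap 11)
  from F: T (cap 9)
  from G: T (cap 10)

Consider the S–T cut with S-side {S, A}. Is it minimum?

Given cut capacity: 7 + 5 + 13 = 25.
Augment S→B→E→T: bottleneck 6, flow now 6.
Augment S→A→D→E→T: bottleneck 5, flow now 11.
Augment S→A→D→F→T: bottleneck 6, flow now 17.
Augment S→B→D→F→T: bottleneck 1, flow now 18.
Augment S→C→D→G→T: bottleneck 5, flow now 23.
No augmenting path remains; maximum flow = 23.
In the residual graph, reachable from S: {S}.
Min-cut edges: S→A (11), S→B (7), S→C (5); capacity 11 + 7 + 5 = 23.
Cut capacity 25 exceeds the max flow 23, so it is not minimum.

No — its capacity is 25, but the minimum cut has capacity 23.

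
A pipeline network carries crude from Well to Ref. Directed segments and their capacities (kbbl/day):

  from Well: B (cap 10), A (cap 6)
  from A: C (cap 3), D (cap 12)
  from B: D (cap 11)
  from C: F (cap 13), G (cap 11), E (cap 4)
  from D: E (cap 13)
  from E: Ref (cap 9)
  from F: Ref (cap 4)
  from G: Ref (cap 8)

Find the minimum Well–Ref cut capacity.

12

Augment Well→A→C→E→Ref: bottleneck 3, flow now 3.
Augment Well→A→D→E→Ref: bottleneck 3, flow now 6.
Augment Well→B→D→E→Ref: bottleneck 3, flow now 9.
Augment Well→B→D→E→C→F→Ref: bottleneck 3, flow now 12. (uses reverse residual edge)
No augmenting path remains; maximum flow = 12.
By max-flow min-cut, the minimum cut capacity equals the max flow.
In the residual graph, reachable from Well: {Well, A, B, D, E}.
Min-cut edges: A→C (3), E→Ref (9); capacity 3 + 9 = 12.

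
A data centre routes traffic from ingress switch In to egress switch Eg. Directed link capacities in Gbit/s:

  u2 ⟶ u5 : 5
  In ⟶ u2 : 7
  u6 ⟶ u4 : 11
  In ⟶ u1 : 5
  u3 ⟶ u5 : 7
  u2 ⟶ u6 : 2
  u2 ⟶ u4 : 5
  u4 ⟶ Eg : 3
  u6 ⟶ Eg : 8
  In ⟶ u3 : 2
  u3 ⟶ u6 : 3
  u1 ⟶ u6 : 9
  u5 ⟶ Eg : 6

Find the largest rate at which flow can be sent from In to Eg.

Augment In→u1→u6→Eg: bottleneck 5, flow now 5.
Augment In→u2→u4→Eg: bottleneck 3, flow now 8.
Augment In→u2→u5→Eg: bottleneck 4, flow now 12.
Augment In→u3→u5→Eg: bottleneck 2, flow now 14.
No augmenting path remains; maximum flow = 14.
In the residual graph, reachable from In: {In}.
Min-cut edges: In→u1 (5), In→u2 (7), In→u3 (2); capacity 5 + 7 + 2 = 14.
This cut is saturated, so no flow can exceed 14.

14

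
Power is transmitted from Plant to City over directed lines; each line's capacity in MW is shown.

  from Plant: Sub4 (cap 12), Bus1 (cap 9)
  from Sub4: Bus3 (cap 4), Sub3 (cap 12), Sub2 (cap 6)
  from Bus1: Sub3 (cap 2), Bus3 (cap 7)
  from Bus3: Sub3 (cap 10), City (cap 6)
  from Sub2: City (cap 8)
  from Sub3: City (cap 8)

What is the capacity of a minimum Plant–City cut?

20

Augment Plant→Sub4→Bus3→City: bottleneck 4, flow now 4.
Augment Plant→Sub4→Sub2→City: bottleneck 6, flow now 10.
Augment Plant→Sub4→Sub3→City: bottleneck 2, flow now 12.
Augment Plant→Bus1→Bus3→City: bottleneck 2, flow now 14.
Augment Plant→Bus1→Sub3→City: bottleneck 2, flow now 16.
Augment Plant→Bus1→Bus3→Sub3→City: bottleneck 4, flow now 20.
No augmenting path remains; maximum flow = 20.
By max-flow min-cut, the minimum cut capacity equals the max flow.
In the residual graph, reachable from Plant: {Plant, Sub4, Bus1, Bus3, Sub3}.
Min-cut edges: Sub4→Sub2 (6), Bus3→City (6), Sub3→City (8); capacity 6 + 6 + 8 = 20.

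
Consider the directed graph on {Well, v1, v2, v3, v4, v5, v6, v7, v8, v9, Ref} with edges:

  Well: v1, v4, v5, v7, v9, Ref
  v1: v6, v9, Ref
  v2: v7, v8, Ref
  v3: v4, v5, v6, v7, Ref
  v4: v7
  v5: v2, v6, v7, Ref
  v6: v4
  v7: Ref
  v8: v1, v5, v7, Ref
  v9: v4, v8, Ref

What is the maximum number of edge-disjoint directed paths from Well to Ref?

Assign every edge capacity 1; by Menger, the answer equals the max flow.
Path Well→Ref (+1); total 1.
Path Well→v1→Ref (+1); total 2.
Path Well→v5→Ref (+1); total 3.
Path Well→v7→Ref (+1); total 4.
Path Well→v9→Ref (+1); total 5.
No residual Well→Ref path; max flow = 5.
Certifying cut of size 5: {Well→Ref, Well→v1, Well→v5, Well→v9, v7→Ref}.

5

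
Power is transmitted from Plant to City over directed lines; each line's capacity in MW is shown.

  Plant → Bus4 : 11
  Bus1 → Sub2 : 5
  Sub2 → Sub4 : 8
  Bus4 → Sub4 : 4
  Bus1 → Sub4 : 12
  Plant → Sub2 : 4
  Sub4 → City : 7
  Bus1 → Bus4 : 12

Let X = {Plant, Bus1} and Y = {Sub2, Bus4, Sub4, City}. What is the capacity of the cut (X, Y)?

Edges leaving {Plant, Bus1}: Plant→Sub2 (4), Plant→Bus4 (11), Bus1→Sub2 (5), Bus1→Bus4 (12), Bus1→Sub4 (12).
Cut capacity = 4 + 11 + 5 + 12 + 12 = 44.

44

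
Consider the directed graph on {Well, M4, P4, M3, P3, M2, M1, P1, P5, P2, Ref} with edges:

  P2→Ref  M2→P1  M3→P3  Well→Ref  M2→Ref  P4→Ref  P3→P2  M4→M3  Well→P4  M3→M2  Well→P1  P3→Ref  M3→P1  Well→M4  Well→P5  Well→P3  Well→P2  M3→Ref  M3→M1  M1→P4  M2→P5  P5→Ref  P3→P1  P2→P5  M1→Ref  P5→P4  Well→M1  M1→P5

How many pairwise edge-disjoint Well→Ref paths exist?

7

Assign every edge capacity 1; by Menger, the answer equals the max flow.
Path Well→Ref (+1); total 1.
Path Well→P4→Ref (+1); total 2.
Path Well→P3→Ref (+1); total 3.
Path Well→M1→Ref (+1); total 4.
Path Well→P5→Ref (+1); total 5.
Path Well→P2→Ref (+1); total 6.
Path Well→M4→M3→Ref (+1); total 7.
No residual Well→Ref path; max flow = 7.
Certifying cut of size 7: {Well→M1, Well→M4, Well→P2, Well→P3, Well→P4, Well→P5, Well→Ref}.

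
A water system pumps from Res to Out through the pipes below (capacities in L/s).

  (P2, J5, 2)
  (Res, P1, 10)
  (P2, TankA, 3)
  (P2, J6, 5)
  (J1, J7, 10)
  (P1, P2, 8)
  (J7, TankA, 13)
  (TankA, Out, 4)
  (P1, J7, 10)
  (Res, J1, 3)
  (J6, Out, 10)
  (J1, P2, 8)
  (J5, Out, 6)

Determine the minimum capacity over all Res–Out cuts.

Augment Res→J1→P2→TankA→Out: bottleneck 3, flow now 3.
Augment Res→P1→P2→J6→Out: bottleneck 5, flow now 8.
Augment Res→P1→P2→J5→Out: bottleneck 2, flow now 10.
Augment Res→P1→J7→TankA→Out: bottleneck 1, flow now 11.
No augmenting path remains; maximum flow = 11.
By max-flow min-cut, the minimum cut capacity equals the max flow.
In the residual graph, reachable from Res: {Res, J1, P1, P2, J7, TankA}.
Min-cut edges: P2→J6 (5), P2→J5 (2), TankA→Out (4); capacity 5 + 2 + 4 = 11.

11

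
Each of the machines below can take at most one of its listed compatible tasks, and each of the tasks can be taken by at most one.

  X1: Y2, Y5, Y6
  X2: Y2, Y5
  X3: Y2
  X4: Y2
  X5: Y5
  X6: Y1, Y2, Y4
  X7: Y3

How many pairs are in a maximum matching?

Unit-capacity flow: source→left, listed edges, right→sink; max matching = max flow.
Augmenting path X1→Y2 (+1); matched 1.
Augmenting path X2→Y5 (+1); matched 2.
Augmenting path X6→Y1 (+1); matched 3.
Augmenting path X7→Y3 (+1); matched 4.
Augmenting path X3→Y2→X1→Y6 (+1); matched 5.
No augmenting path remains; maximum matching = 5.
König certificate: {X1, X6, X7, Y2, Y5} is a vertex cover of size 5 (every listed pair touches it), so no matching can be larger.

5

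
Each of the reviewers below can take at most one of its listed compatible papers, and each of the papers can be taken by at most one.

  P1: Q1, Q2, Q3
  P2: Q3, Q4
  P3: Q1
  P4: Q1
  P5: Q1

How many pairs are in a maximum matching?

Unit-capacity flow: source→left, listed edges, right→sink; max matching = max flow.
Augmenting path P1→Q1 (+1); matched 1.
Augmenting path P2→Q3 (+1); matched 2.
Augmenting path P3→Q1→P1→Q2 (+1); matched 3.
No augmenting path remains; maximum matching = 3.
König certificate: {P1, P2, Q1} is a vertex cover of size 3 (every listed pair touches it), so no matching can be larger.

3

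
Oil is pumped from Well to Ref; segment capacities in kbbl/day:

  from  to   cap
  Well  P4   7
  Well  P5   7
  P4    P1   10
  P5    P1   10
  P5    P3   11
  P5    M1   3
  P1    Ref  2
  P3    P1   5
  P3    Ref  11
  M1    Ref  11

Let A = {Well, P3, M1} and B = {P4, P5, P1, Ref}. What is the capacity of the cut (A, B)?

Edges leaving {Well, P3, M1}: Well→P4 (7), Well→P5 (7), P3→P1 (5), P3→Ref (11), M1→Ref (11).
Cut capacity = 7 + 7 + 5 + 11 + 11 = 41.

41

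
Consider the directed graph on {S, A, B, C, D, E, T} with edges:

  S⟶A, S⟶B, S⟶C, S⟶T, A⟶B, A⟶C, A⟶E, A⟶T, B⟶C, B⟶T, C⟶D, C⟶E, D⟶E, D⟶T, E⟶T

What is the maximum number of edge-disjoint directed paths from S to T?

Assign every edge capacity 1; by Menger, the answer equals the max flow.
Path S→T (+1); total 1.
Path S→A→T (+1); total 2.
Path S→B→T (+1); total 3.
Path S→C→D→T (+1); total 4.
No residual S→T path; max flow = 4.
Certifying cut of size 4: {S→A, S→B, S→C, S→T}.

4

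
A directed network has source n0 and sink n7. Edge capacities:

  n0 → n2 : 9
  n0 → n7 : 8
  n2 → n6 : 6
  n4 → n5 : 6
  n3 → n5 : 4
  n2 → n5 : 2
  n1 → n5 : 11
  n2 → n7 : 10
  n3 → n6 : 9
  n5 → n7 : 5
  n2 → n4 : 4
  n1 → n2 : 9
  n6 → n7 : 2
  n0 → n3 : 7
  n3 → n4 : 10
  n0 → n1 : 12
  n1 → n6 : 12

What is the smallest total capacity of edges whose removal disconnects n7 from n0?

Augment n0→n7: bottleneck 8, flow now 8.
Augment n0→n2→n7: bottleneck 9, flow now 17.
Augment n0→n1→n2→n7: bottleneck 1, flow now 18.
Augment n0→n1→n5→n7: bottleneck 5, flow now 23.
Augment n0→n1→n6→n7: bottleneck 2, flow now 25.
No augmenting path remains; maximum flow = 25.
By max-flow min-cut, the minimum cut capacity equals the max flow.
In the residual graph, reachable from n0: {n0, n1, n2, n3, n4, n5, n6}.
Min-cut edges: n0→n7 (8), n2→n7 (10), n5→n7 (5), n6→n7 (2); capacity 8 + 10 + 5 + 2 = 25.

25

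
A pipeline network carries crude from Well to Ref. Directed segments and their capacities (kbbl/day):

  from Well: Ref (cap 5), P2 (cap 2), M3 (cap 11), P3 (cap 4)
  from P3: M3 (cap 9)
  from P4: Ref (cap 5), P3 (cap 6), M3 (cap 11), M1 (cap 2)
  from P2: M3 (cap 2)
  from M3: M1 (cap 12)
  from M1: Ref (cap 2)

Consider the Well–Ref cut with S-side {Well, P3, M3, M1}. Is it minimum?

No — its capacity is 9, but the minimum cut has capacity 7.

Given cut capacity: 2 + 5 + 2 = 9.
Augment Well→Ref: bottleneck 5, flow now 5.
Augment Well→M3→M1→Ref: bottleneck 2, flow now 7.
No augmenting path remains; maximum flow = 7.
In the residual graph, reachable from Well: {Well, P3, P2, M3, M1}.
Min-cut edges: Well→Ref (5), M1→Ref (2); capacity 5 + 2 = 7.
Cut capacity 9 exceeds the max flow 7, so it is not minimum.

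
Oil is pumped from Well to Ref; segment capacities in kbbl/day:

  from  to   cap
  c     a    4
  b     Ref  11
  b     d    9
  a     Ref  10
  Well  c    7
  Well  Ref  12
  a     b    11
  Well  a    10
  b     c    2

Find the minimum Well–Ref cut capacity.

Augment Well→Ref: bottleneck 12, flow now 12.
Augment Well→a→Ref: bottleneck 10, flow now 22.
Augment Well→c→a→b→Ref: bottleneck 4, flow now 26.
No augmenting path remains; maximum flow = 26.
By max-flow min-cut, the minimum cut capacity equals the max flow.
In the residual graph, reachable from Well: {Well, c}.
Min-cut edges: Well→a (10), Well→Ref (12), c→a (4); capacity 10 + 12 + 4 = 26.

26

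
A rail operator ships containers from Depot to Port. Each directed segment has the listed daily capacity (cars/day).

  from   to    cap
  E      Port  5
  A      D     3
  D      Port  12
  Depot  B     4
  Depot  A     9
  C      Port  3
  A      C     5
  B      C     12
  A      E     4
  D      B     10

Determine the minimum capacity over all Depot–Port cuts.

10

Augment Depot→A→C→Port: bottleneck 3, flow now 3.
Augment Depot→A→D→Port: bottleneck 3, flow now 6.
Augment Depot→A→E→Port: bottleneck 3, flow now 9.
Augment Depot→B→C→A→E→Port: bottleneck 1, flow now 10. (uses reverse residual edge)
No augmenting path remains; maximum flow = 10.
By max-flow min-cut, the minimum cut capacity equals the max flow.
In the residual graph, reachable from Depot: {Depot, A, B, C}.
Min-cut edges: A→D (3), A→E (4), C→Port (3); capacity 3 + 4 + 3 = 10.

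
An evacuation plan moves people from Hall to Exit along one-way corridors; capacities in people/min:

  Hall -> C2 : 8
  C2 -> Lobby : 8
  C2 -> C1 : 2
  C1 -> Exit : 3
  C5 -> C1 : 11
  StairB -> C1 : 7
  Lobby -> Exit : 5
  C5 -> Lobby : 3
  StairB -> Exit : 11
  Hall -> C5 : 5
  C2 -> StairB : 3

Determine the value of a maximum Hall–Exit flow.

Augment Hall→C5→Lobby→Exit: bottleneck 3, flow now 3.
Augment Hall→C5→C1→Exit: bottleneck 2, flow now 5.
Augment Hall→C2→Lobby→Exit: bottleneck 2, flow now 7.
Augment Hall→C2→C1→Exit: bottleneck 1, flow now 8.
Augment Hall→C2→StairB→Exit: bottleneck 3, flow now 11.
No augmenting path remains; maximum flow = 11.
In the residual graph, reachable from Hall: {Hall, C5, C2, Lobby, C1}.
Min-cut edges: C2→StairB (3), Lobby→Exit (5), C1→Exit (3); capacity 3 + 5 + 3 = 11.
This cut is saturated, so no flow can exceed 11.

11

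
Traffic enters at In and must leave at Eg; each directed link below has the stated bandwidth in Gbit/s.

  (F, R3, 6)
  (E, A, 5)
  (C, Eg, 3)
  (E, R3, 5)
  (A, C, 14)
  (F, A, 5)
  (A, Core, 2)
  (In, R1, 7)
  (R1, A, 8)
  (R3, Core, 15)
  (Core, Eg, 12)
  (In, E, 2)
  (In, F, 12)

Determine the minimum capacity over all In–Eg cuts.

Augment In→F→R3→Core→Eg: bottleneck 6, flow now 6.
Augment In→F→A→Core→Eg: bottleneck 2, flow now 8.
Augment In→F→A→C→Eg: bottleneck 3, flow now 11.
Augment In→E→R3→Core→Eg: bottleneck 2, flow now 13.
No augmenting path remains; maximum flow = 13.
By max-flow min-cut, the minimum cut capacity equals the max flow.
In the residual graph, reachable from In: {In, F, R1, A, C}.
Min-cut edges: In→E (2), F→R3 (6), A→Core (2), C→Eg (3); capacity 2 + 6 + 2 + 3 = 13.

13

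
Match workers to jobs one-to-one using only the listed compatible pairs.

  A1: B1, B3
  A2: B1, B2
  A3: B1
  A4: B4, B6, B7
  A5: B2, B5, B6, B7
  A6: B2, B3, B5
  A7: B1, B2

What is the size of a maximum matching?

6

Unit-capacity flow: source→left, listed edges, right→sink; max matching = max flow.
Augmenting path A1→B1 (+1); matched 1.
Augmenting path A2→B2 (+1); matched 2.
Augmenting path A4→B4 (+1); matched 3.
Augmenting path A5→B5 (+1); matched 4.
Augmenting path A6→B3 (+1); matched 5.
Augmenting path A3→B1→A1→B3→A6→B5→A5→B6 (+1); matched 6.
No augmenting path remains; maximum matching = 6.
König certificate: {A1, A4, A5, A6, B1, B2} is a vertex cover of size 6 (every listed pair touches it), so no matching can be larger.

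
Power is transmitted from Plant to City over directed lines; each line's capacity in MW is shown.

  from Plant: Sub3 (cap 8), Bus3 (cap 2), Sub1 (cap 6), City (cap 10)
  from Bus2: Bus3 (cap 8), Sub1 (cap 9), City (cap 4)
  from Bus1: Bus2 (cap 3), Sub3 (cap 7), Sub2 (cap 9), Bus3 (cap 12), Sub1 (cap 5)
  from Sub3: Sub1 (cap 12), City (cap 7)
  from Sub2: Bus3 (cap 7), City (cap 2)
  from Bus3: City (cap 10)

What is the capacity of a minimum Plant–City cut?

19

Augment Plant→City: bottleneck 10, flow now 10.
Augment Plant→Sub3→City: bottleneck 7, flow now 17.
Augment Plant→Bus3→City: bottleneck 2, flow now 19.
No augmenting path remains; maximum flow = 19.
By max-flow min-cut, the minimum cut capacity equals the max flow.
In the residual graph, reachable from Plant: {Plant, Sub3, Sub1}.
Min-cut edges: Plant→Bus3 (2), Plant→City (10), Sub3→City (7); capacity 2 + 10 + 7 = 19.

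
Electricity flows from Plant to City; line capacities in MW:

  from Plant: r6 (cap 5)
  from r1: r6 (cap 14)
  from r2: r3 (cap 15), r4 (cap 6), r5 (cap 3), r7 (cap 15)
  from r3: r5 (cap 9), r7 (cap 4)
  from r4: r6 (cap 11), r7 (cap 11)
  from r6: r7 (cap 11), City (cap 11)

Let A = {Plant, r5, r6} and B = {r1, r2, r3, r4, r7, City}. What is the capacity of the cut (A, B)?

Edges leaving {Plant, r5, r6}: r6→r7 (11), r6→City (11).
Cut capacity = 11 + 11 = 22.

22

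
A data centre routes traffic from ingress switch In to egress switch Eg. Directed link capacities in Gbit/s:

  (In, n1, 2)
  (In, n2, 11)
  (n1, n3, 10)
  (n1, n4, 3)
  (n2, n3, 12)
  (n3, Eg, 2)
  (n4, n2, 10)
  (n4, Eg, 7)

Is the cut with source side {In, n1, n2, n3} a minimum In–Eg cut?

No — its capacity is 5, but the minimum cut has capacity 4.

Given cut capacity: 3 + 2 = 5.
Augment In→n1→n3→Eg: bottleneck 2, flow now 2.
Augment In→n2→n3→n1→n4→Eg: bottleneck 2, flow now 4. (uses reverse residual edge)
No augmenting path remains; maximum flow = 4.
In the residual graph, reachable from In: {In, n2, n3}.
Min-cut edges: In→n1 (2), n3→Eg (2); capacity 2 + 2 = 4.
Cut capacity 5 exceeds the max flow 4, so it is not minimum.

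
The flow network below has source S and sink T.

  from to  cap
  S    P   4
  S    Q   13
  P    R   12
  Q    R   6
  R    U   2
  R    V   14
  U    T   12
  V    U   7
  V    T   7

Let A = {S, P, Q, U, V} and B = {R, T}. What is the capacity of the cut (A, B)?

Edges leaving {S, P, Q, U, V}: P→R (12), Q→R (6), U→T (12), V→T (7).
Cut capacity = 12 + 6 + 12 + 7 = 37.

37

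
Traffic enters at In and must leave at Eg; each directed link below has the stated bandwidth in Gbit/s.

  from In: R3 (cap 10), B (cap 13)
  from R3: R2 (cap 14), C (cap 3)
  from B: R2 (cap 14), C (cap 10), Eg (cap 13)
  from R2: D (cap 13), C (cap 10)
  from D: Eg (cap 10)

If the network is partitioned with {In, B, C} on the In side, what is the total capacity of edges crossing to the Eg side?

37

Edges leaving {In, B, C}: In→R3 (10), B→R2 (14), B→Eg (13).
Cut capacity = 10 + 14 + 13 = 37.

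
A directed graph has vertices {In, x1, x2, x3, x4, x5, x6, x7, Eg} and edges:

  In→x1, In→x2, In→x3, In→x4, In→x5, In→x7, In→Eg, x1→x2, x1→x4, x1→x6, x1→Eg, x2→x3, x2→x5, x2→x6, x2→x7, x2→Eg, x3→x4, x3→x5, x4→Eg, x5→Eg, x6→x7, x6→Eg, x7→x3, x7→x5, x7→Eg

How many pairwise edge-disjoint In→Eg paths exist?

Assign every edge capacity 1; by Menger, the answer equals the max flow.
Path In→Eg (+1); total 1.
Path In→x1→Eg (+1); total 2.
Path In→x2→Eg (+1); total 3.
Path In→x4→Eg (+1); total 4.
Path In→x5→Eg (+1); total 5.
Path In→x7→Eg (+1); total 6.
No residual In→Eg path; max flow = 6.
Certifying cut of size 6: {In→Eg, In→x1, In→x2, In→x7, x4→Eg, x5→Eg}.

6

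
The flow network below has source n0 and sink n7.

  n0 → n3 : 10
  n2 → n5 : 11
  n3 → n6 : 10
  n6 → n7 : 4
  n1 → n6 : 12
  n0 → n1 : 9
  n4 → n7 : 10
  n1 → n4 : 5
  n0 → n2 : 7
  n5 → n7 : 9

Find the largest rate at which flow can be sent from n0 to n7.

Augment n0→n1→n4→n7: bottleneck 5, flow now 5.
Augment n0→n1→n6→n7: bottleneck 4, flow now 9.
Augment n0→n2→n5→n7: bottleneck 7, flow now 16.
No augmenting path remains; maximum flow = 16.
In the residual graph, reachable from n0: {n0, n1, n3, n6}.
Min-cut edges: n0→n2 (7), n1→n4 (5), n6→n7 (4); capacity 7 + 5 + 4 = 16.
This cut is saturated, so no flow can exceed 16.

16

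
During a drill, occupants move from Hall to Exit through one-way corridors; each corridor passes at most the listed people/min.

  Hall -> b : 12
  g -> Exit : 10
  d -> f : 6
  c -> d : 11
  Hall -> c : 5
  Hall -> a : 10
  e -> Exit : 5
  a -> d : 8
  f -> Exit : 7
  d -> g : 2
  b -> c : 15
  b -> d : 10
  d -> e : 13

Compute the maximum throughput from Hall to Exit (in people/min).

Augment Hall→a→d→e→Exit: bottleneck 5, flow now 5.
Augment Hall→a→d→f→Exit: bottleneck 3, flow now 8.
Augment Hall→b→d→f→Exit: bottleneck 3, flow now 11.
Augment Hall→b→d→g→Exit: bottleneck 2, flow now 13.
No augmenting path remains; maximum flow = 13.
In the residual graph, reachable from Hall: {Hall, a, b, c, d, e}.
Min-cut edges: d→f (6), d→g (2), e→Exit (5); capacity 6 + 2 + 5 = 13.
This cut is saturated, so no flow can exceed 13.

13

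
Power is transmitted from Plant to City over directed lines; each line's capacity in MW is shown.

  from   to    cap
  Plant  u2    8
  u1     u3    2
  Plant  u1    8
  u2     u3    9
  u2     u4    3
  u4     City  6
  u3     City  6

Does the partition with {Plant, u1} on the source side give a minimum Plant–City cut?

No — its capacity is 10, but the minimum cut has capacity 9.

Given cut capacity: 8 + 2 = 10.
Augment Plant→u1→u3→City: bottleneck 2, flow now 2.
Augment Plant→u2→u3→City: bottleneck 4, flow now 6.
Augment Plant→u2→u4→City: bottleneck 3, flow now 9.
No augmenting path remains; maximum flow = 9.
In the residual graph, reachable from Plant: {Plant, u1, u2, u3}.
Min-cut edges: u2→u4 (3), u3→City (6); capacity 3 + 6 = 9.
Cut capacity 10 exceeds the max flow 9, so it is not minimum.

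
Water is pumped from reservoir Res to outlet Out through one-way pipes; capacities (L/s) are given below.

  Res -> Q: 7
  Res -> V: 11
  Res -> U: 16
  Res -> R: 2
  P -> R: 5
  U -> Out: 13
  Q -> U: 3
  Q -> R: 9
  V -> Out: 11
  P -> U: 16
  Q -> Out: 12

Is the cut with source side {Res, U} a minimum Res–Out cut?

Given cut capacity: 7 + 2 + 11 + 13 = 33.
Augment Res→Q→Out: bottleneck 7, flow now 7.
Augment Res→U→Out: bottleneck 13, flow now 20.
Augment Res→V→Out: bottleneck 11, flow now 31.
No augmenting path remains; maximum flow = 31.
In the residual graph, reachable from Res: {Res, R, U}.
Min-cut edges: Res→Q (7), Res→V (11), U→Out (13); capacity 7 + 11 + 13 = 31.
Cut capacity 33 exceeds the max flow 31, so it is not minimum.

No — its capacity is 33, but the minimum cut has capacity 31.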